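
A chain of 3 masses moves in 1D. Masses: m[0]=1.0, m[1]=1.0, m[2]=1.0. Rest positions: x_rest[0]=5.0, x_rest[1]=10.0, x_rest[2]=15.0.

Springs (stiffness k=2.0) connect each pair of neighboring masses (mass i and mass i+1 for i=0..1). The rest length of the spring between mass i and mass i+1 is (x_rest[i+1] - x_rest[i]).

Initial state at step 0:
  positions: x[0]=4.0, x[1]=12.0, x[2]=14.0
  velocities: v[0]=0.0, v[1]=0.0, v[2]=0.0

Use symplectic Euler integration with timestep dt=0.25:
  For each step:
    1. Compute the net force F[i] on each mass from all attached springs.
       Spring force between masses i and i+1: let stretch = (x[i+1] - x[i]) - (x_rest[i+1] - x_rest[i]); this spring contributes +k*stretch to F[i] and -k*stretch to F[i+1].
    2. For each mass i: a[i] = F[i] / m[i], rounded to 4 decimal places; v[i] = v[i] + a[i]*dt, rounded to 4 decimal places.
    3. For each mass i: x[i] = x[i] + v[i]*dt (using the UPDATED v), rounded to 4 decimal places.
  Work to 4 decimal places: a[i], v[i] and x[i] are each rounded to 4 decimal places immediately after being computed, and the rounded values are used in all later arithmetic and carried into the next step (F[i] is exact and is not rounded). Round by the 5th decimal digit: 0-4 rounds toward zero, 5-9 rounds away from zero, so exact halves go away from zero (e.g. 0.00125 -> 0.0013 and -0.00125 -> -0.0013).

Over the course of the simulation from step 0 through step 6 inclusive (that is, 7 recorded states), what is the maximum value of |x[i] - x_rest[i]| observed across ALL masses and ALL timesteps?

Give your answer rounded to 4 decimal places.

Step 0: x=[4.0000 12.0000 14.0000] v=[0.0000 0.0000 0.0000]
Step 1: x=[4.3750 11.2500 14.3750] v=[1.5000 -3.0000 1.5000]
Step 2: x=[4.9844 10.0313 14.9844] v=[2.4375 -4.8750 2.4375]
Step 3: x=[5.5997 8.8008 15.5997] v=[2.4610 -4.9219 2.4610]
Step 4: x=[5.9901 8.0201 15.9901] v=[1.5616 -3.1230 1.5616]
Step 5: x=[6.0093 7.9819 16.0093] v=[0.0766 -0.1530 0.0766]
Step 6: x=[5.6500 8.7005 15.6500] v=[-1.4371 2.8744 -1.4371]
Max displacement = 2.0181

Answer: 2.0181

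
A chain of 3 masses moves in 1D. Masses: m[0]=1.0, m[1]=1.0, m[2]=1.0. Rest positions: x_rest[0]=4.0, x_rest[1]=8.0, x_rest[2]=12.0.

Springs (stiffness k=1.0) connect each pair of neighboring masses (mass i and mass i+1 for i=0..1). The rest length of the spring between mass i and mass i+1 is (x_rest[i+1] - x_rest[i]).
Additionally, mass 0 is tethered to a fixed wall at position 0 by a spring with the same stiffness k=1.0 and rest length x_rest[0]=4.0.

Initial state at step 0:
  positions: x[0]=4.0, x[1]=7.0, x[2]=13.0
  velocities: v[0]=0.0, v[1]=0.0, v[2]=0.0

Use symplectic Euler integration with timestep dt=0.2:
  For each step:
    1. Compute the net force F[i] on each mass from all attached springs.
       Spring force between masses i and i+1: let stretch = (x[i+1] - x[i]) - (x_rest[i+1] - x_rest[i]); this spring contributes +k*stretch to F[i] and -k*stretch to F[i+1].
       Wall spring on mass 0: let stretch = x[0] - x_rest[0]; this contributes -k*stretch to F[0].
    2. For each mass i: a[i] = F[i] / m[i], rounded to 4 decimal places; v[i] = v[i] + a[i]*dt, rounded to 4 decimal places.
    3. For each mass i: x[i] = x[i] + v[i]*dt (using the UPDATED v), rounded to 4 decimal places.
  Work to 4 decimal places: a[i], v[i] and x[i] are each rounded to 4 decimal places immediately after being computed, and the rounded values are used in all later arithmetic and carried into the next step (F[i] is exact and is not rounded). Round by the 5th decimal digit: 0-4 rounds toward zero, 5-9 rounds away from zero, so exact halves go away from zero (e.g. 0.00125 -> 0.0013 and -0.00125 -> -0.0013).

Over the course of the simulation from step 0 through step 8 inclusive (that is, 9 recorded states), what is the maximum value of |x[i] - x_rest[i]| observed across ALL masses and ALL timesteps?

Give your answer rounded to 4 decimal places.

Step 0: x=[4.0000 7.0000 13.0000] v=[0.0000 0.0000 0.0000]
Step 1: x=[3.9600 7.1200 12.9200] v=[-0.2000 0.6000 -0.4000]
Step 2: x=[3.8880 7.3456 12.7680] v=[-0.3600 1.1280 -0.7600]
Step 3: x=[3.7988 7.6498 12.5591] v=[-0.4461 1.5210 -1.0445]
Step 4: x=[3.7117 7.9963 12.3138] v=[-0.4357 1.7327 -1.2264]
Step 5: x=[3.6475 8.3442 12.0558] v=[-0.3211 1.7393 -1.2899]
Step 6: x=[3.6252 8.6527 11.8094] v=[-0.1113 1.5423 -1.2322]
Step 7: x=[3.6590 8.8863 11.5967] v=[0.1692 1.1681 -1.0635]
Step 8: x=[3.7556 9.0192 11.4356] v=[0.4829 0.6647 -0.8056]
Max displacement = 1.0192

Answer: 1.0192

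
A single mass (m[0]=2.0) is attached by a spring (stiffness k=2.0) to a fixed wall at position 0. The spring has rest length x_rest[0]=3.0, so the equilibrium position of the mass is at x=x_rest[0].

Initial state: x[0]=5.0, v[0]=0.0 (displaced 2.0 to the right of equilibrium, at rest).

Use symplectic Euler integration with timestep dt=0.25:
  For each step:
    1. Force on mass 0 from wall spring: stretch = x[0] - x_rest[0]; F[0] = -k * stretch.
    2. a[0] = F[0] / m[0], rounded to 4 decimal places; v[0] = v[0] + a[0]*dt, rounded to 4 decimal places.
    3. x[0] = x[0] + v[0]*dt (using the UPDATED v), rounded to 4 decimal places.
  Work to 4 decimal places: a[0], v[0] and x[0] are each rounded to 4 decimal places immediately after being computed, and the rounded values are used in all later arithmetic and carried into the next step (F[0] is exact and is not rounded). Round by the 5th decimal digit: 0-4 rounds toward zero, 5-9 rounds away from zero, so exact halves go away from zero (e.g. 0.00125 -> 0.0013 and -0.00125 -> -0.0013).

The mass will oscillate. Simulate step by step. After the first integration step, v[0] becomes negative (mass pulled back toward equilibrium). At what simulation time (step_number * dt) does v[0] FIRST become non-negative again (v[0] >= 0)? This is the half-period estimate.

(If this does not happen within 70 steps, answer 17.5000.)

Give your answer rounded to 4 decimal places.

Step 0: x=[5.0000] v=[0.0000]
Step 1: x=[4.8750] v=[-0.5000]
Step 2: x=[4.6328] v=[-0.9688]
Step 3: x=[4.2886] v=[-1.3770]
Step 4: x=[3.8638] v=[-1.6992]
Step 5: x=[3.3850] v=[-1.9152]
Step 6: x=[2.8821] v=[-2.0115]
Step 7: x=[2.3866] v=[-1.9820]
Step 8: x=[1.9294] v=[-1.8287]
Step 9: x=[1.5391] v=[-1.5611]
Step 10: x=[1.2401] v=[-1.1959]
Step 11: x=[1.0511] v=[-0.7559]
Step 12: x=[0.9839] v=[-0.2687]
Step 13: x=[1.0427] v=[0.2353]
First v>=0 after going negative at step 13, time=3.2500

Answer: 3.2500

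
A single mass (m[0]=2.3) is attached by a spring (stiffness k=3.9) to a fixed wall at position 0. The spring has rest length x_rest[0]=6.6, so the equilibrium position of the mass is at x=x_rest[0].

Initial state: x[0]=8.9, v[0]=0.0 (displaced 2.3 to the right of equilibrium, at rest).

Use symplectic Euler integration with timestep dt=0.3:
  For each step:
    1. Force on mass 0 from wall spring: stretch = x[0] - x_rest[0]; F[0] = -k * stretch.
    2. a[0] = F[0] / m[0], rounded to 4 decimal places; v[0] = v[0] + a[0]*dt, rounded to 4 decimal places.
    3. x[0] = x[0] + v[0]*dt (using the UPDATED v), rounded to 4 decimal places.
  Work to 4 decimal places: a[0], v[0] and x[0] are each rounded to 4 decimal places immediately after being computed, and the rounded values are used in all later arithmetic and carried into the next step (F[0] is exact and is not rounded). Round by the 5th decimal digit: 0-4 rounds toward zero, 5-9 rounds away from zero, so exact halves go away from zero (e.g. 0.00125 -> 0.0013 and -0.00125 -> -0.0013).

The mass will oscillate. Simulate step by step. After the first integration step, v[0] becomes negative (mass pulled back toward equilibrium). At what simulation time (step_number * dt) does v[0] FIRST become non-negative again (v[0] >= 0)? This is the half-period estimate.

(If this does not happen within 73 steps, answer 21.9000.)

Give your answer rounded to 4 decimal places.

Step 0: x=[8.9000] v=[0.0000]
Step 1: x=[8.5490] v=[-1.1700]
Step 2: x=[7.9006] v=[-2.1614]
Step 3: x=[7.0537] v=[-2.8230]
Step 4: x=[6.1376] v=[-3.0538]
Step 5: x=[5.2920] v=[-2.8186]
Step 6: x=[4.6460] v=[-2.1532]
Step 7: x=[4.2982] v=[-1.1592]
Step 8: x=[4.3017] v=[0.0117]
First v>=0 after going negative at step 8, time=2.4000

Answer: 2.4000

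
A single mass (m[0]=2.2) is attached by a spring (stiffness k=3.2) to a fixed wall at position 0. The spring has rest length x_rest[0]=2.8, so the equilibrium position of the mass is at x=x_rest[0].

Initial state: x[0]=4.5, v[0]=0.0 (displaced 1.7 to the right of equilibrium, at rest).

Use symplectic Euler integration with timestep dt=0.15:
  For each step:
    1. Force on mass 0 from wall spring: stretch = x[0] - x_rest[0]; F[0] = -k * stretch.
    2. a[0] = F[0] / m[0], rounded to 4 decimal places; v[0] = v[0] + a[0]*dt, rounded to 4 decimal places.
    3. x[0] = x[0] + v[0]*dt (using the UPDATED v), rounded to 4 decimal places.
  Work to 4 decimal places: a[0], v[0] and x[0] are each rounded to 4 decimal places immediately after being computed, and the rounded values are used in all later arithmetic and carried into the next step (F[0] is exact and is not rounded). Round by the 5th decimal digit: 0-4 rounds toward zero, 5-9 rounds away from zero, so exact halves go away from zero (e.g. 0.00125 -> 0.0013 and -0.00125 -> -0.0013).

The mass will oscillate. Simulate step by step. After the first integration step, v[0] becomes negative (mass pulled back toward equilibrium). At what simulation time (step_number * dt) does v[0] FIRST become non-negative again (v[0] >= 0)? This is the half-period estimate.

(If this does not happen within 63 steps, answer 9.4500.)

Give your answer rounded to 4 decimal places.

Step 0: x=[4.5000] v=[0.0000]
Step 1: x=[4.4444] v=[-0.3709]
Step 2: x=[4.3349] v=[-0.7297]
Step 3: x=[4.1752] v=[-1.0646]
Step 4: x=[3.9705] v=[-1.3646]
Step 5: x=[3.7275] v=[-1.6200]
Step 6: x=[3.4541] v=[-1.8224]
Step 7: x=[3.1593] v=[-1.9651]
Step 8: x=[2.8528] v=[-2.0435]
Step 9: x=[2.5446] v=[-2.0550]
Step 10: x=[2.2447] v=[-1.9993]
Step 11: x=[1.9630] v=[-1.8781]
Step 12: x=[1.7087] v=[-1.6955]
Step 13: x=[1.4901] v=[-1.4574]
Step 14: x=[1.3144] v=[-1.1716]
Step 15: x=[1.1873] v=[-0.8475]
Step 16: x=[1.1130] v=[-0.4956]
Step 17: x=[1.0939] v=[-0.1275]
Step 18: x=[1.1306] v=[0.2447]
First v>=0 after going negative at step 18, time=2.7000

Answer: 2.7000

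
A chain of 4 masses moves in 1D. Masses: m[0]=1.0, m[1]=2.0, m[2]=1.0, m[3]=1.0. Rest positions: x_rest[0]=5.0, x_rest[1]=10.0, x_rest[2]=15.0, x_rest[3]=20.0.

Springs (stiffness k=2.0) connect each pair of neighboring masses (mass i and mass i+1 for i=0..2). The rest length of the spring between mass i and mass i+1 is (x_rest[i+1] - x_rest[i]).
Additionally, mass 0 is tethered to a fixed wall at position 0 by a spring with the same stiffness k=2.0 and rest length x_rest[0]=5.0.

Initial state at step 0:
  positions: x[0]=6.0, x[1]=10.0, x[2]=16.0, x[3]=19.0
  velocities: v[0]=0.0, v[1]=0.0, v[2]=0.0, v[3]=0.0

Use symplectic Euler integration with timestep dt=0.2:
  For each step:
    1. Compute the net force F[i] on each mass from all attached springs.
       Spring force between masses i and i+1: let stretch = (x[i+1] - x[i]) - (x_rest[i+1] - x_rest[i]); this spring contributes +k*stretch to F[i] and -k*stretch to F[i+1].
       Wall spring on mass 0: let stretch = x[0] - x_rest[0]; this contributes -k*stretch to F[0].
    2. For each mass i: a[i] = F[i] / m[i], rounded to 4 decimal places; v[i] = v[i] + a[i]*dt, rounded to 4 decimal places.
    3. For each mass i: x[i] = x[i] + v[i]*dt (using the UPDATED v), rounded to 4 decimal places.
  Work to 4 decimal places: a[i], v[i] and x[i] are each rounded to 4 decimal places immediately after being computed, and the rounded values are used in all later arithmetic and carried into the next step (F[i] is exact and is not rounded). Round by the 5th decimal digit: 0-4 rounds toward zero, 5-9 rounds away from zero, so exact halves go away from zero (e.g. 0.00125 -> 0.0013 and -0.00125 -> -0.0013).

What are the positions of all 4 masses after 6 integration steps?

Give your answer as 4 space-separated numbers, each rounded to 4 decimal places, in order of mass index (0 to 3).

Answer: 4.3648 10.5105 13.9872 20.6516

Derivation:
Step 0: x=[6.0000 10.0000 16.0000 19.0000] v=[0.0000 0.0000 0.0000 0.0000]
Step 1: x=[5.8400 10.0800 15.7600 19.1600] v=[-0.8000 0.4000 -1.2000 0.8000]
Step 2: x=[5.5520 10.2176 15.3376 19.4480] v=[-1.4400 0.6880 -2.1120 1.4400]
Step 3: x=[5.1931 10.3734 14.8344 19.8072] v=[-1.7946 0.7789 -2.5158 1.7958]
Step 4: x=[4.8332 10.5004 14.3722 20.1685] v=[-1.7997 0.6350 -2.3111 1.8067]
Step 5: x=[4.5400 10.5556 14.0639 20.4661] v=[-1.4661 0.2759 -1.5413 1.4882]
Step 6: x=[4.3648 10.5105 13.9872 20.6516] v=[-0.8759 -0.2256 -0.3837 0.9273]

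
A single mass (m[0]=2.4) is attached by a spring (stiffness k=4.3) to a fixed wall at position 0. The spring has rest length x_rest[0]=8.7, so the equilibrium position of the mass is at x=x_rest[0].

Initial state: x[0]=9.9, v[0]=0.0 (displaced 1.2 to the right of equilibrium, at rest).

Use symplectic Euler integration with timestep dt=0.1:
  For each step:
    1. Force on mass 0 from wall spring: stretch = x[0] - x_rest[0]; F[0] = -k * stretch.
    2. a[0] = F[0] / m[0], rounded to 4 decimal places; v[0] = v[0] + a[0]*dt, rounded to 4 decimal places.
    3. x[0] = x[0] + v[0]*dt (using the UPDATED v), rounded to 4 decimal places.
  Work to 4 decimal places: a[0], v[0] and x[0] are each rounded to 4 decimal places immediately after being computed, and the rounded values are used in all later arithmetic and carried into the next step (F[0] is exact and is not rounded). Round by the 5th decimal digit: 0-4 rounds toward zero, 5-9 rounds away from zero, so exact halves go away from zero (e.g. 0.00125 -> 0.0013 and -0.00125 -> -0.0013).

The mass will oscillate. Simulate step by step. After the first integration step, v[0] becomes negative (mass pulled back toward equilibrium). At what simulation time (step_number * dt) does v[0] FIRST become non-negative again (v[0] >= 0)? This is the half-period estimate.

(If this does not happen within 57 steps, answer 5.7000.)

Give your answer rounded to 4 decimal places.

Answer: 2.4000

Derivation:
Step 0: x=[9.9000] v=[0.0000]
Step 1: x=[9.8785] v=[-0.2150]
Step 2: x=[9.8359] v=[-0.4262]
Step 3: x=[9.7729] v=[-0.6297]
Step 4: x=[9.6907] v=[-0.8219]
Step 5: x=[9.5908] v=[-0.9994]
Step 6: x=[9.4749] v=[-1.1590]
Step 7: x=[9.3451] v=[-1.2978]
Step 8: x=[9.2038] v=[-1.4134]
Step 9: x=[9.0534] v=[-1.5037]
Step 10: x=[8.8967] v=[-1.5670]
Step 11: x=[8.7365] v=[-1.6022]
Step 12: x=[8.5756] v=[-1.6087]
Step 13: x=[8.4170] v=[-1.5864]
Step 14: x=[8.2634] v=[-1.5357]
Step 15: x=[8.1177] v=[-1.4575]
Step 16: x=[7.9824] v=[-1.3532]
Step 17: x=[7.8599] v=[-1.2246]
Step 18: x=[7.7525] v=[-1.0741]
Step 19: x=[7.6621] v=[-0.9043]
Step 20: x=[7.5903] v=[-0.7183]
Step 21: x=[7.5384] v=[-0.5195]
Step 22: x=[7.5073] v=[-0.3114]
Step 23: x=[7.4975] v=[-0.0977]
Step 24: x=[7.5093] v=[0.1178]
First v>=0 after going negative at step 24, time=2.4000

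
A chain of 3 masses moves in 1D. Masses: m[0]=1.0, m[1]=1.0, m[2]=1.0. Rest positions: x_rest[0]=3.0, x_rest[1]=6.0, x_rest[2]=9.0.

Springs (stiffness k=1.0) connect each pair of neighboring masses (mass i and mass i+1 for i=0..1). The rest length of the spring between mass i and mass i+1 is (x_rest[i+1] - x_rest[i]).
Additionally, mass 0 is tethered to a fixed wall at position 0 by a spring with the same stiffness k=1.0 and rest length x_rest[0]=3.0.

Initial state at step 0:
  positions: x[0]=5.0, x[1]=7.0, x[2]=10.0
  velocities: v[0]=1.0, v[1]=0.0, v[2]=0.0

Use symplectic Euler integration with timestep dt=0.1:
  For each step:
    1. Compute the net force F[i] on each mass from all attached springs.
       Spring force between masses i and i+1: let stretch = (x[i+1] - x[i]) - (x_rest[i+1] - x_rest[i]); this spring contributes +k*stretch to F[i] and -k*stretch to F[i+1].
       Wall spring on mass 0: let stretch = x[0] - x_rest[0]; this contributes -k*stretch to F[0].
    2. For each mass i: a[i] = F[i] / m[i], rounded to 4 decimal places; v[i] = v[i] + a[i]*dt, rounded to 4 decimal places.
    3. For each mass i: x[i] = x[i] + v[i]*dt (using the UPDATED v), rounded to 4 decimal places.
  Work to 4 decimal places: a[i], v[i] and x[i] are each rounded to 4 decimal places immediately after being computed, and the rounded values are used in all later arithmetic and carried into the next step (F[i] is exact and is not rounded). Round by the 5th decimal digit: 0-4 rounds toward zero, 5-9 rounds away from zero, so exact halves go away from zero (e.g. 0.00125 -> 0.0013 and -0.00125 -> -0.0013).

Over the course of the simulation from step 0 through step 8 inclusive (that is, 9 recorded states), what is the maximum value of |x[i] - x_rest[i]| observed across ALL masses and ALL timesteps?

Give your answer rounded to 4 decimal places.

Step 0: x=[5.0000 7.0000 10.0000] v=[1.0000 0.0000 0.0000]
Step 1: x=[5.0700 7.0100 10.0000] v=[0.7000 0.1000 0.0000]
Step 2: x=[5.1087 7.0305 10.0001] v=[0.3870 0.2050 0.0010]
Step 3: x=[5.1155 7.0615 10.0005] v=[0.0683 0.3098 0.0040]
Step 4: x=[5.0906 7.1024 10.0015] v=[-0.2487 0.4091 0.0101]
Step 5: x=[5.0349 7.1522 10.0035] v=[-0.5566 0.4978 0.0202]
Step 6: x=[4.9501 7.2093 10.0070] v=[-0.8484 0.5712 0.0351]
Step 7: x=[4.8384 7.2718 10.0125] v=[-1.1175 0.6251 0.0553]
Step 8: x=[4.7026 7.3374 10.0206] v=[-1.3580 0.6558 0.0812]
Max displacement = 2.1155

Answer: 2.1155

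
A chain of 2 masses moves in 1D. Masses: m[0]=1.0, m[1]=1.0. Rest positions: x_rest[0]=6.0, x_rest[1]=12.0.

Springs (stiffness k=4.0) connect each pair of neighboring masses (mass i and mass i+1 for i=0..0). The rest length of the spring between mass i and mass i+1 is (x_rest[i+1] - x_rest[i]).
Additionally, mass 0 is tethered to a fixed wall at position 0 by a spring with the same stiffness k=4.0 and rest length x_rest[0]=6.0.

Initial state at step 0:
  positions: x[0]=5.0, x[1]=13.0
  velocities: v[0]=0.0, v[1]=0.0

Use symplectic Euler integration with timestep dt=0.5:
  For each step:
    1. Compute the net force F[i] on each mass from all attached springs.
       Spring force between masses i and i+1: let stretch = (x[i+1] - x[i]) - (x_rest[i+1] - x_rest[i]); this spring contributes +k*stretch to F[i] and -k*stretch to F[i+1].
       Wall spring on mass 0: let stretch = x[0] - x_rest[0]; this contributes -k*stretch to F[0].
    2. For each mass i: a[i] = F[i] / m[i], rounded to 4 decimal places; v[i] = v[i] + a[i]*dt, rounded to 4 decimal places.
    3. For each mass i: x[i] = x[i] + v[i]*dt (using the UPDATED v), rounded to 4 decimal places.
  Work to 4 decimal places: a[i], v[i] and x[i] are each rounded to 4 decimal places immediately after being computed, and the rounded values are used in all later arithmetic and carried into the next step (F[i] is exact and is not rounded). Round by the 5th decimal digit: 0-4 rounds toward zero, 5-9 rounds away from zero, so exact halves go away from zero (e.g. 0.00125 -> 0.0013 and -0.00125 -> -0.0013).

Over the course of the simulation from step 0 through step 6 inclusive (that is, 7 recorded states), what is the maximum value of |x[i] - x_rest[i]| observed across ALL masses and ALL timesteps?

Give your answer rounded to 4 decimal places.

Step 0: x=[5.0000 13.0000] v=[0.0000 0.0000]
Step 1: x=[8.0000 11.0000] v=[6.0000 -4.0000]
Step 2: x=[6.0000 12.0000] v=[-4.0000 2.0000]
Step 3: x=[4.0000 13.0000] v=[-4.0000 2.0000]
Step 4: x=[7.0000 11.0000] v=[6.0000 -4.0000]
Step 5: x=[7.0000 11.0000] v=[0.0000 0.0000]
Step 6: x=[4.0000 13.0000] v=[-6.0000 4.0000]
Max displacement = 2.0000

Answer: 2.0000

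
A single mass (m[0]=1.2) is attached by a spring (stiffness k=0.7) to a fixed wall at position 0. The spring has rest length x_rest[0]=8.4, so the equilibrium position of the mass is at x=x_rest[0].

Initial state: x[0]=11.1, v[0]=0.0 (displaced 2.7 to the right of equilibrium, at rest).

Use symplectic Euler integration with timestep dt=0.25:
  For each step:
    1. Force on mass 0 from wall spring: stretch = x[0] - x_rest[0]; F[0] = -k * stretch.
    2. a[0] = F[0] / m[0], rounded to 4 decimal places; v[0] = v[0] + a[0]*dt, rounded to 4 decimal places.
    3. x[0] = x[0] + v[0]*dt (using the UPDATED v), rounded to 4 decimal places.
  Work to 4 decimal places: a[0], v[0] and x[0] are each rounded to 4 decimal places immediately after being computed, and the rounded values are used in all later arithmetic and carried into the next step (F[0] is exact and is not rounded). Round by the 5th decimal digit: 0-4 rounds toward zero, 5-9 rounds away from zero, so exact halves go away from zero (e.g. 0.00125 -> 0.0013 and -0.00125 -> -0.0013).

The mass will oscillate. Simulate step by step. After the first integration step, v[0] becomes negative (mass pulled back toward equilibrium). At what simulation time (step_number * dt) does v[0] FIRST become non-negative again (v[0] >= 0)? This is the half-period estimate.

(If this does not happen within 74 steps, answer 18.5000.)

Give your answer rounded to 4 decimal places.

Step 0: x=[11.1000] v=[0.0000]
Step 1: x=[11.0016] v=[-0.3938]
Step 2: x=[10.8083] v=[-0.7732]
Step 3: x=[10.5272] v=[-1.1244]
Step 4: x=[10.1686] v=[-1.4346]
Step 5: x=[9.7455] v=[-1.6925]
Step 6: x=[9.2733] v=[-1.8887]
Step 7: x=[8.7693] v=[-2.0161]
Step 8: x=[8.2518] v=[-2.0700]
Step 9: x=[7.7397] v=[-2.0484]
Step 10: x=[7.2517] v=[-1.9521]
Step 11: x=[6.8055] v=[-1.7847]
Step 12: x=[6.4175] v=[-1.5522]
Step 13: x=[6.1017] v=[-1.2631]
Step 14: x=[5.8697] v=[-0.9279]
Step 15: x=[5.7300] v=[-0.5589]
Step 16: x=[5.6876] v=[-0.1695]
Step 17: x=[5.7441] v=[0.2261]
First v>=0 after going negative at step 17, time=4.2500

Answer: 4.2500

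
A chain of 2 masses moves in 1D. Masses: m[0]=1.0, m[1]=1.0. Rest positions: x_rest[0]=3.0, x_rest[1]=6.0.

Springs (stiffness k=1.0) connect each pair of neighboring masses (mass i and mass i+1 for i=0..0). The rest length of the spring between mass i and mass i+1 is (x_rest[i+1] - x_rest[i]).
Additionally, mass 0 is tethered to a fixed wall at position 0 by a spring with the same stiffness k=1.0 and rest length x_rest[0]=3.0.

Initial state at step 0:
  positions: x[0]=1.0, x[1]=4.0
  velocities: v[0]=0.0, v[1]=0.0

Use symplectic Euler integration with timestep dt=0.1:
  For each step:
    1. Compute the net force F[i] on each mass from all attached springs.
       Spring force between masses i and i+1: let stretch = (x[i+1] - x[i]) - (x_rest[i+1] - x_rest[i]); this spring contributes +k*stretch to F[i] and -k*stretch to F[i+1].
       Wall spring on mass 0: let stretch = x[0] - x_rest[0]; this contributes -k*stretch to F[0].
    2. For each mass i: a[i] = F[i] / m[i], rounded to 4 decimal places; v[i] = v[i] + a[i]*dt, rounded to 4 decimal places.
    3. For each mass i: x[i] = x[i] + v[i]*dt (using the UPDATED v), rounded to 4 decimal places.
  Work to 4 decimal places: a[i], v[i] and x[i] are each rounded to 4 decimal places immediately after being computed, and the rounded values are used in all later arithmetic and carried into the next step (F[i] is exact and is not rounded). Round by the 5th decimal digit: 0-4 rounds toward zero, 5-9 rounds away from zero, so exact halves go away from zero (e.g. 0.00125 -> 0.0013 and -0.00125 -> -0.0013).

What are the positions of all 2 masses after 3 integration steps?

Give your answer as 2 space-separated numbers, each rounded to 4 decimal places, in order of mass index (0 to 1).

Answer: 1.1180 4.0010

Derivation:
Step 0: x=[1.0000 4.0000] v=[0.0000 0.0000]
Step 1: x=[1.0200 4.0000] v=[0.2000 0.0000]
Step 2: x=[1.0596 4.0002] v=[0.3960 0.0020]
Step 3: x=[1.1180 4.0010] v=[0.5841 0.0079]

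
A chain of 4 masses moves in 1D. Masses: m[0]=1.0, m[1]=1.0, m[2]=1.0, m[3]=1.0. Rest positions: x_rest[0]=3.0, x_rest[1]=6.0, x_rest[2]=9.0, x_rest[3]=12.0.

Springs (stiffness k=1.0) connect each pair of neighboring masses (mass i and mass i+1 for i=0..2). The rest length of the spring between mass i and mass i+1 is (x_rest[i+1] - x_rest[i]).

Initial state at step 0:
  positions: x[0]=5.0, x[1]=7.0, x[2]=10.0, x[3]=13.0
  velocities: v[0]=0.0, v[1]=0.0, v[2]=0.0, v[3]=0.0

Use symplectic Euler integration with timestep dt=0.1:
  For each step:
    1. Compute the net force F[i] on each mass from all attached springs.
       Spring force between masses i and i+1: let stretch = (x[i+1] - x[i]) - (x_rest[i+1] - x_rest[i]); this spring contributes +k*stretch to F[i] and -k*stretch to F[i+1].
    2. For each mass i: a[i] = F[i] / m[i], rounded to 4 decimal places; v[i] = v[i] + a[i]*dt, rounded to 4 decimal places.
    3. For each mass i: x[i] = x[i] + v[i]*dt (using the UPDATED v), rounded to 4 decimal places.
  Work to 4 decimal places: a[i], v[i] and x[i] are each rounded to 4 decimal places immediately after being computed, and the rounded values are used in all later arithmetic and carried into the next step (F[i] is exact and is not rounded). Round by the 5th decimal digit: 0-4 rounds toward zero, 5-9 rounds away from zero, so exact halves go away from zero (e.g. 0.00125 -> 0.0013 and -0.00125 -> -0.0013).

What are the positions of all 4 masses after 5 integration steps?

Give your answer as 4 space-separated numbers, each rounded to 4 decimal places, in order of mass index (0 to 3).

Answer: 4.8569 7.1398 10.0034 13.0000

Derivation:
Step 0: x=[5.0000 7.0000 10.0000 13.0000] v=[0.0000 0.0000 0.0000 0.0000]
Step 1: x=[4.9900 7.0100 10.0000 13.0000] v=[-0.1000 0.1000 0.0000 0.0000]
Step 2: x=[4.9702 7.0297 10.0001 13.0000] v=[-0.1980 0.1970 0.0010 0.0000]
Step 3: x=[4.9410 7.0585 10.0005 13.0000] v=[-0.2921 0.2881 0.0040 0.0000]
Step 4: x=[4.9030 7.0956 10.0015 13.0000] v=[-0.3804 0.3706 0.0098 0.0001]
Step 5: x=[4.8569 7.1398 10.0034 13.0000] v=[-0.4611 0.4419 0.0191 0.0003]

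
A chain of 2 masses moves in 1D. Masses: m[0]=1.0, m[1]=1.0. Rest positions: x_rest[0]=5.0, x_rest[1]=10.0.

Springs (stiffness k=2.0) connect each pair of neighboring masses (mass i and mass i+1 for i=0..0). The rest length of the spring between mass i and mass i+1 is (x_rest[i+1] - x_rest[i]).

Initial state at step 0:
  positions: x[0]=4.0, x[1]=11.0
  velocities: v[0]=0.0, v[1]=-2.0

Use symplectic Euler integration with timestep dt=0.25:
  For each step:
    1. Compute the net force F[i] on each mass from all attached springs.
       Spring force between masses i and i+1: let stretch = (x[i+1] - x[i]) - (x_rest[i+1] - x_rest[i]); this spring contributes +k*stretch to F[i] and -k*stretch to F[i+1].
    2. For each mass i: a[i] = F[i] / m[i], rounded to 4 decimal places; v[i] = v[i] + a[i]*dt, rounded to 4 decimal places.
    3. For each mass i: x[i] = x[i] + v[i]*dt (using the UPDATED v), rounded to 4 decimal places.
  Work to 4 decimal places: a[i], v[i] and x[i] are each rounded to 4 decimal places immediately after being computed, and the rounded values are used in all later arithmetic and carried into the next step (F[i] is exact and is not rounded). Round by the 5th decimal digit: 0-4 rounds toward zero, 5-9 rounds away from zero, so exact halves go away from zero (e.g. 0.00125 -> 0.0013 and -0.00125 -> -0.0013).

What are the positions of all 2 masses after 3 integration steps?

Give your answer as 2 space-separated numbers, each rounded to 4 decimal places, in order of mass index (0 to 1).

Step 0: x=[4.0000 11.0000] v=[0.0000 -2.0000]
Step 1: x=[4.2500 10.2500] v=[1.0000 -3.0000]
Step 2: x=[4.6250 9.3750] v=[1.5000 -3.5000]
Step 3: x=[4.9688 8.5313] v=[1.3750 -3.3750]

Answer: 4.9688 8.5313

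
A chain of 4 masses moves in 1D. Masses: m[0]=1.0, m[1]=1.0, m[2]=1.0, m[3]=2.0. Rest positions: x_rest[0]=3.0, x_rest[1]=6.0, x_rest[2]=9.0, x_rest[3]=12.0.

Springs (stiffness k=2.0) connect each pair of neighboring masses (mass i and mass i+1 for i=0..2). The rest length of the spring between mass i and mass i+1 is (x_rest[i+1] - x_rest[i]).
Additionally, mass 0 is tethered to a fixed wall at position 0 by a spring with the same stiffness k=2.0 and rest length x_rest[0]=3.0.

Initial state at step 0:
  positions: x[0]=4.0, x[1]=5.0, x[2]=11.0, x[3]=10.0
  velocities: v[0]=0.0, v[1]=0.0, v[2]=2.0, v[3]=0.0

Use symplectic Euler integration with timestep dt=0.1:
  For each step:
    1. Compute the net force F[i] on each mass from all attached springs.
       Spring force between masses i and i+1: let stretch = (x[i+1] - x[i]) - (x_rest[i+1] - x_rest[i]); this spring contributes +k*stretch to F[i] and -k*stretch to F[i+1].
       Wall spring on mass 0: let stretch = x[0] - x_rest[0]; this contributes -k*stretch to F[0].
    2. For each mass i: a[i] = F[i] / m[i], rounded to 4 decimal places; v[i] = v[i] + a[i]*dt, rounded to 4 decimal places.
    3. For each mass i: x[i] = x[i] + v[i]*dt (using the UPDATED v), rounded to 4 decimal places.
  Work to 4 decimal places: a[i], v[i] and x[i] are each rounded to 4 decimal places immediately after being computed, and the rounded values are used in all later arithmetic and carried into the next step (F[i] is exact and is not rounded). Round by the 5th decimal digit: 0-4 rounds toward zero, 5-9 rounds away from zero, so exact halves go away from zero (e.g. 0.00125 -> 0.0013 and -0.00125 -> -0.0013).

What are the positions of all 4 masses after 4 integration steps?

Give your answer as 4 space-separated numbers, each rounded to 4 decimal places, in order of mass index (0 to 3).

Step 0: x=[4.0000 5.0000 11.0000 10.0000] v=[0.0000 0.0000 2.0000 0.0000]
Step 1: x=[3.9400 5.1000 11.0600 10.0400] v=[-0.6000 1.0000 0.6000 0.4000]
Step 2: x=[3.8244 5.2960 10.9804 10.1202] v=[-1.1560 1.9600 -0.7960 0.8020]
Step 3: x=[3.6617 5.5763 10.7699 10.2390] v=[-1.6266 2.8026 -2.1049 1.1880]
Step 4: x=[3.4641 5.9221 10.4449 10.3931] v=[-1.9760 3.4584 -3.2498 1.5411]

Answer: 3.4641 5.9221 10.4449 10.3931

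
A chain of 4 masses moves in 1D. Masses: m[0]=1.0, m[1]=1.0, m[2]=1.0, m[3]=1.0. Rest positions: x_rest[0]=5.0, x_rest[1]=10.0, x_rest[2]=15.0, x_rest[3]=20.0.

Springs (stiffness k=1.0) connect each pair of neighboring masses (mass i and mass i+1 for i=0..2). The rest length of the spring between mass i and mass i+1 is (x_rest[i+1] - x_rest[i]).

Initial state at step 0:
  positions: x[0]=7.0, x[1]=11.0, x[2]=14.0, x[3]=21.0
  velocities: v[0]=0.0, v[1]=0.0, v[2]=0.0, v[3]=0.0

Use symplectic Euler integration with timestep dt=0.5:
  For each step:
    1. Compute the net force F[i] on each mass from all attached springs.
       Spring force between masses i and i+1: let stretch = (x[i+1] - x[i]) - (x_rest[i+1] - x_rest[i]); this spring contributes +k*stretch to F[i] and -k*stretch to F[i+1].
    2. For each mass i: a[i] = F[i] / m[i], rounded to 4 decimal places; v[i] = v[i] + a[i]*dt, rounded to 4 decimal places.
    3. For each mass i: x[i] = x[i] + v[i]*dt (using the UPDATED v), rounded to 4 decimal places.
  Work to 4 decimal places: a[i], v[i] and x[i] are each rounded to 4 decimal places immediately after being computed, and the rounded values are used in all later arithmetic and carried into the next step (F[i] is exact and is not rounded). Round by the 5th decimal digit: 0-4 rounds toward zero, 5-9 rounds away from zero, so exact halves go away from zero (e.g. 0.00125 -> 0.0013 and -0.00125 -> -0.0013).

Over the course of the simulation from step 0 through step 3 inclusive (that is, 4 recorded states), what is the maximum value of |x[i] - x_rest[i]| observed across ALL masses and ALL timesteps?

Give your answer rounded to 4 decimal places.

Answer: 2.0782

Derivation:
Step 0: x=[7.0000 11.0000 14.0000 21.0000] v=[0.0000 0.0000 0.0000 0.0000]
Step 1: x=[6.7500 10.7500 15.0000 20.5000] v=[-0.5000 -0.5000 2.0000 -1.0000]
Step 2: x=[6.2500 10.5625 16.3125 19.8750] v=[-1.0000 -0.3750 2.6250 -1.2500]
Step 3: x=[5.5781 10.7344 17.0782 19.6094] v=[-1.3438 0.3438 1.5313 -0.5313]
Max displacement = 2.0782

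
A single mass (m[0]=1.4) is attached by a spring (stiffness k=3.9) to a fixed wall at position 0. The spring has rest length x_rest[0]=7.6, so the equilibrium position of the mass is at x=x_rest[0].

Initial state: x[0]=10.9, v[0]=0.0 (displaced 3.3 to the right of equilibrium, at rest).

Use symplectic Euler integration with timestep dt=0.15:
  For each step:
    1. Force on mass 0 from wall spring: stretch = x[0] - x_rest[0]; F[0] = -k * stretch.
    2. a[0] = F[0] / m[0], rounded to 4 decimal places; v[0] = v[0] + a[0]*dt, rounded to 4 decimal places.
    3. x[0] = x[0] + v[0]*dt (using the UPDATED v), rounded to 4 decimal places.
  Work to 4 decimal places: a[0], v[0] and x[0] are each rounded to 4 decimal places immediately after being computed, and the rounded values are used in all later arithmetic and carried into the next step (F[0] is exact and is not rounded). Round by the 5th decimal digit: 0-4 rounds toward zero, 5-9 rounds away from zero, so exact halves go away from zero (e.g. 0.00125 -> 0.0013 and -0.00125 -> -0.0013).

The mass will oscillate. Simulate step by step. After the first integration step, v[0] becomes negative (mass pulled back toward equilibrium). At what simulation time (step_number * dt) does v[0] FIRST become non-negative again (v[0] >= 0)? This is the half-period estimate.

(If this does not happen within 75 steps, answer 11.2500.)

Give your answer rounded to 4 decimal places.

Answer: 1.9500

Derivation:
Step 0: x=[10.9000] v=[0.0000]
Step 1: x=[10.6932] v=[-1.3789]
Step 2: x=[10.2925] v=[-2.6714]
Step 3: x=[9.7230] v=[-3.7965]
Step 4: x=[9.0205] v=[-4.6836]
Step 5: x=[8.2289] v=[-5.2772]
Step 6: x=[7.3979] v=[-5.5400]
Step 7: x=[6.5796] v=[-5.4556]
Step 8: x=[5.8252] v=[-5.0292]
Step 9: x=[5.1821] v=[-4.2876]
Step 10: x=[4.6905] v=[-3.2773]
Step 11: x=[4.3813] v=[-2.0616]
Step 12: x=[4.2738] v=[-0.7166]
Step 13: x=[4.3748] v=[0.6733]
First v>=0 after going negative at step 13, time=1.9500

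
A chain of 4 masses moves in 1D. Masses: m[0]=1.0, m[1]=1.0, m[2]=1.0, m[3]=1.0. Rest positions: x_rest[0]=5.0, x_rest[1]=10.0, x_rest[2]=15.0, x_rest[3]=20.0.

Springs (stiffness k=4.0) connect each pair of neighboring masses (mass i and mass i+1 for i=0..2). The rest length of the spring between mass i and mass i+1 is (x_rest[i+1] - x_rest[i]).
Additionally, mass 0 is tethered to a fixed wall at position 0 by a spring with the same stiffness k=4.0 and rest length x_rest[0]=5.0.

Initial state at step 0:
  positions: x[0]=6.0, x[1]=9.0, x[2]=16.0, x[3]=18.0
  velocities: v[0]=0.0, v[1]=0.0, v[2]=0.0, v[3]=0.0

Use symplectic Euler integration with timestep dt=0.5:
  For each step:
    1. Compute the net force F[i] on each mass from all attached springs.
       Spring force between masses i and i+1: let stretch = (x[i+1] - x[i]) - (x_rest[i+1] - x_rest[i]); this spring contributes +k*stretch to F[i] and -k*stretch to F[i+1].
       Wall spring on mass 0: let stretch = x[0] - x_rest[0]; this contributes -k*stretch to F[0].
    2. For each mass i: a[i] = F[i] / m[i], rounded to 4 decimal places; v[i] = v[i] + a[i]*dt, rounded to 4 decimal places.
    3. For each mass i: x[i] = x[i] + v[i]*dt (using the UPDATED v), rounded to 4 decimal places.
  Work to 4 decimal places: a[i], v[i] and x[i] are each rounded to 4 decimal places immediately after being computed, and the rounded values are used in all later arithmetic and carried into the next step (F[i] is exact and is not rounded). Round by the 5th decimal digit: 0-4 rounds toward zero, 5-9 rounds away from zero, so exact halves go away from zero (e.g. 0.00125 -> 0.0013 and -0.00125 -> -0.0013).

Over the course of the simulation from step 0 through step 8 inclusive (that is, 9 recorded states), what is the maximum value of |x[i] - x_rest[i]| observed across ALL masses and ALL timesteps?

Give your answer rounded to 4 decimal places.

Answer: 5.0000

Derivation:
Step 0: x=[6.0000 9.0000 16.0000 18.0000] v=[0.0000 0.0000 0.0000 0.0000]
Step 1: x=[3.0000 13.0000 11.0000 21.0000] v=[-6.0000 8.0000 -10.0000 6.0000]
Step 2: x=[7.0000 5.0000 18.0000 19.0000] v=[8.0000 -16.0000 14.0000 -4.0000]
Step 3: x=[2.0000 12.0000 13.0000 21.0000] v=[-10.0000 14.0000 -10.0000 4.0000]
Step 4: x=[5.0000 10.0000 15.0000 20.0000] v=[6.0000 -4.0000 4.0000 -2.0000]
Step 5: x=[8.0000 8.0000 17.0000 19.0000] v=[6.0000 -4.0000 4.0000 -2.0000]
Step 6: x=[3.0000 15.0000 12.0000 21.0000] v=[-10.0000 14.0000 -10.0000 4.0000]
Step 7: x=[7.0000 7.0000 19.0000 19.0000] v=[8.0000 -16.0000 14.0000 -4.0000]
Step 8: x=[4.0000 11.0000 14.0000 22.0000] v=[-6.0000 8.0000 -10.0000 6.0000]
Max displacement = 5.0000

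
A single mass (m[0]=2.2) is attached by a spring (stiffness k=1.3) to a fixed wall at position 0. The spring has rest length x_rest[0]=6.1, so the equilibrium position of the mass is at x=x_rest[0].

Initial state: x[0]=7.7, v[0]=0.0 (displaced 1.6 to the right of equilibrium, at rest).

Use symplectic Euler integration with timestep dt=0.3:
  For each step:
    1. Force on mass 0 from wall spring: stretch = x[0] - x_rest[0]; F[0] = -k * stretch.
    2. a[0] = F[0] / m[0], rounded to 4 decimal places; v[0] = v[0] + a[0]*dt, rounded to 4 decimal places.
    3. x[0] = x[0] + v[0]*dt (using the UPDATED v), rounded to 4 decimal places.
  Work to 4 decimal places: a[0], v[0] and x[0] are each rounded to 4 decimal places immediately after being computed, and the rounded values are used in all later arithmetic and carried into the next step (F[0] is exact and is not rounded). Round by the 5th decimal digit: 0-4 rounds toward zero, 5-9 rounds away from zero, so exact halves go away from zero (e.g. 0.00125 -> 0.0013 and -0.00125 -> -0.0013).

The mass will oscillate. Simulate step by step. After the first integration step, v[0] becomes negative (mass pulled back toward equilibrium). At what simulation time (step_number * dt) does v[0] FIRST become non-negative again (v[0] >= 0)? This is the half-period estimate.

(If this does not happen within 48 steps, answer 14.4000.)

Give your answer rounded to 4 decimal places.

Step 0: x=[7.7000] v=[0.0000]
Step 1: x=[7.6149] v=[-0.2837]
Step 2: x=[7.4492] v=[-0.5523]
Step 3: x=[7.2118] v=[-0.7915]
Step 4: x=[6.9152] v=[-0.9886]
Step 5: x=[6.5753] v=[-1.1331]
Step 6: x=[6.2101] v=[-1.2174]
Step 7: x=[5.8390] v=[-1.2369]
Step 8: x=[5.4818] v=[-1.1906]
Step 9: x=[5.1575] v=[-1.0810]
Step 10: x=[4.8833] v=[-0.9139]
Step 11: x=[4.6738] v=[-0.6982]
Step 12: x=[4.5402] v=[-0.4454]
Step 13: x=[4.4895] v=[-0.1689]
Step 14: x=[4.5245] v=[0.1166]
First v>=0 after going negative at step 14, time=4.2000

Answer: 4.2000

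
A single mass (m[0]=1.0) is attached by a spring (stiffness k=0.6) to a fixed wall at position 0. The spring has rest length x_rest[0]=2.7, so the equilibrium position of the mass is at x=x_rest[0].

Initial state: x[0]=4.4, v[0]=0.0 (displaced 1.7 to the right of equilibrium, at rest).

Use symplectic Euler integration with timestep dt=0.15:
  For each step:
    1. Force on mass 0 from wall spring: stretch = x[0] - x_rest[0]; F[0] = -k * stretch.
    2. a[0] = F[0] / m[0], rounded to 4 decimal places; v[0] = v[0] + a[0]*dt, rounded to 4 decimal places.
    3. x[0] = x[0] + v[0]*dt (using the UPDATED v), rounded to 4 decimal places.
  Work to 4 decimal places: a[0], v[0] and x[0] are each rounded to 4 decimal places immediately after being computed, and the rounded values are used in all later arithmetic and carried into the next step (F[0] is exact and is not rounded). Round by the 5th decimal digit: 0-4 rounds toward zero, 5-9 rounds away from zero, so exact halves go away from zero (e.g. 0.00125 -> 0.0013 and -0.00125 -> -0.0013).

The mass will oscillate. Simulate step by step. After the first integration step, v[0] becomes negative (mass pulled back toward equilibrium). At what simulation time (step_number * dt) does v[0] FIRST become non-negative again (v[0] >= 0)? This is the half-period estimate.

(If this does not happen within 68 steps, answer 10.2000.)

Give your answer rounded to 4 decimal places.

Answer: 4.2000

Derivation:
Step 0: x=[4.4000] v=[0.0000]
Step 1: x=[4.3771] v=[-0.1530]
Step 2: x=[4.3315] v=[-0.3039]
Step 3: x=[4.2639] v=[-0.4507]
Step 4: x=[4.1752] v=[-0.5914]
Step 5: x=[4.0666] v=[-0.7242]
Step 6: x=[3.9395] v=[-0.8472]
Step 7: x=[3.7957] v=[-0.9588]
Step 8: x=[3.6371] v=[-1.0574]
Step 9: x=[3.4658] v=[-1.1417]
Step 10: x=[3.2842] v=[-1.2106]
Step 11: x=[3.0947] v=[-1.2632]
Step 12: x=[2.8999] v=[-1.2987]
Step 13: x=[2.7024] v=[-1.3167]
Step 14: x=[2.5049] v=[-1.3169]
Step 15: x=[2.3100] v=[-1.2993]
Step 16: x=[2.1204] v=[-1.2642]
Step 17: x=[1.9386] v=[-1.2120]
Step 18: x=[1.7671] v=[-1.1435]
Step 19: x=[1.6082] v=[-1.0595]
Step 20: x=[1.4640] v=[-0.9612]
Step 21: x=[1.3365] v=[-0.8500]
Step 22: x=[1.2274] v=[-0.7273]
Step 23: x=[1.1382] v=[-0.5948]
Step 24: x=[1.0701] v=[-0.4542]
Step 25: x=[1.0240] v=[-0.3075]
Step 26: x=[1.0005] v=[-0.1567]
Step 27: x=[0.9999] v=[-0.0037]
Step 28: x=[1.0223] v=[0.1493]
First v>=0 after going negative at step 28, time=4.2000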